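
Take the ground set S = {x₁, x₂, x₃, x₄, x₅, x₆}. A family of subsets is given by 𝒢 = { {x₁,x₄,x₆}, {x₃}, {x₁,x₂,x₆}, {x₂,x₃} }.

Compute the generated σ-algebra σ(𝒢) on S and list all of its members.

Seed the family with 𝒢 together with ∅ and S: { {}, {x₃}, {x₂,x₃}, {x₁,x₂,x₆}, {x₁,x₄,x₆}, S }.
Pass 1 adds 8:
  {x₂,x₃,x₅}  = complement {x₁,x₄,x₆}
  {x₃,x₄,x₅}  = complement {x₁,x₂,x₆}
  {x₁,x₂,x₃,x₆}  = {x₃} ∪ {x₁,x₂,x₆}
  {x₁,x₂,x₄,x₆}  = {x₁,x₂,x₆} ∪ {x₁,x₄,x₆}
  {x₁,x₃,x₄,x₆}  = {x₃} ∪ {x₁,x₄,x₆}
  {x₁,x₄,x₅,x₆}  = complement {x₂,x₃}
  {x₁,x₂,x₃,x₄,x₆}  = {x₂,x₃} ∪ {x₁,x₄,x₆}
  {x₁,x₂,x₄,x₅,x₆}  = complement {x₃}
Pass 2. New:
  {x₅}  = complement {x₁,x₂,x₃,x₄,x₆}
  {x₂,x₅}  = complement {x₁,x₃,x₄,x₆}
  {x₃,x₅}  = complement {x₁,x₂,x₄,x₆}
  {x₄,x₅}  = complement {x₁,x₂,x₃,x₆}
  {x₂,x₃,x₄,x₅}  = {x₃,x₄,x₅} ∪ {x₂,x₃,x₅}
  {x₁,x₂,x₃,x₅,x₆}  = {x₁,x₂,x₃,x₆} ∪ {x₂,x₃,x₅}
  {x₁,x₃,x₄,x₅,x₆}  = {x₃,x₄,x₅} ∪ {x₁,x₄,x₅,x₆}
Pass 3 (5 new):
  {x₂}  = complement {x₁,x₃,x₄,x₅,x₆}
  {x₄}  = complement {x₁,x₂,x₃,x₅,x₆}
  {x₁,x₆}  = complement {x₂,x₃,x₄,x₅}
  {x₂,x₄,x₅}  = {x₂,x₅} ∪ {x₄,x₅}
  {x₁,x₂,x₅,x₆}  = {x₂,x₅} ∪ {x₁,x₂,x₆}
Pass 4. New:
  {x₂,x₄}  = {x₂} ∪ {x₄}
  {x₃,x₄}  = complement {x₁,x₂,x₅,x₆}
  {x₁,x₃,x₆}  = complement {x₂,x₄,x₅}
  {x₁,x₅,x₆}  = {x₁,x₆} ∪ {x₅}
  {x₂,x₃,x₄}  = {x₂,x₃} ∪ {x₄}
  {x₁,x₃,x₅,x₆}  = {x₁,x₆} ∪ {x₃,x₅}
Pass 5: stable.

Therefore σ(𝒢) = { {}, {x₂}, {x₃}, {x₄}, {x₅}, {x₁,x₆}, {x₂,x₃}, {x₂,x₄}, {x₂,x₅}, {x₃,x₄}, {x₃,x₅}, {x₄,x₅}, {x₁,x₂,x₆}, {x₁,x₃,x₆}, {x₁,x₄,x₆}, {x₁,x₅,x₆}, {x₂,x₃,x₄}, {x₂,x₃,x₅}, {x₂,x₄,x₅}, {x₃,x₄,x₅}, {x₁,x₂,x₃,x₆}, {x₁,x₂,x₄,x₆}, {x₁,x₂,x₅,x₆}, {x₁,x₃,x₄,x₆}, {x₁,x₃,x₅,x₆}, {x₁,x₄,x₅,x₆}, {x₂,x₃,x₄,x₅}, {x₁,x₂,x₃,x₄,x₆}, {x₁,x₂,x₃,x₅,x₆}, {x₁,x₂,x₄,x₅,x₆}, {x₁,x₃,x₄,x₅,x₆}, S } (|σ(𝒢)| = 32).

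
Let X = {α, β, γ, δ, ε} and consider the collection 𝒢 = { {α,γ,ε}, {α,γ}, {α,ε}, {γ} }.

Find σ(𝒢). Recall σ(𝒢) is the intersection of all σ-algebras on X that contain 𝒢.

Initial family (6 sets): { {}, {γ}, {α,γ}, {α,ε}, {α,γ,ε}, X }.
Pass 1 (4 new):
  {β,δ}  = ᶜ of {α,γ,ε}
  {β,γ,δ}  = ᶜ of {α,ε}
  {β,δ,ε}  = ᶜ of {α,γ}
  {α,β,δ,ε}  = ᶜ of {γ}
  (now 10)
Pass 2: 2 new —
  {α,β,γ,δ}  = {β,γ,δ} ∪ {α,γ}
  {β,γ,δ,ε}  = {β,γ,δ} ∪ {β,δ,ε}
  (now 12)
Pass 3: +2 →
  {α}  = ᶜ of {β,γ,δ,ε}
  {ε}  = ᶜ of {α,β,γ,δ}
  (now 14)
Pass 4 adds 2:
  {γ,ε}  = {γ} ∪ {ε}
  {α,β,δ}  = {β,δ} ∪ {α}
  (now 16)
Pass 5: stable.

Therefore σ(𝒢) = { {}, {α}, {γ}, {ε}, {α,γ}, {α,ε}, {β,δ}, {γ,ε}, {α,β,δ}, {α,γ,ε}, {β,γ,δ}, {β,δ,ε}, {α,β,γ,δ}, {α,β,δ,ε}, {β,γ,δ,ε}, X } (|σ(𝒢)| = 16).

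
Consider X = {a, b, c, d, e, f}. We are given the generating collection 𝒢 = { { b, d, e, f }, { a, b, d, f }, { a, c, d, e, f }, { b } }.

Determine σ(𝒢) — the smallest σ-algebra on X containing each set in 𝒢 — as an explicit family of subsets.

Answer: σ(𝒢) = { {}, { a }, { b }, { c }, { e }, { a, b }, { a, c }, { a, e }, { b, c }, { b, e }, { c, e }, { d, f }, { a, b, c }, { a, b, e }, { a, c, e }, { a, d, f }, { b, c, e }, { b, d, f }, { c, d, f }, { d, e, f }, { a, b, c, e }, { a, b, d, f }, { a, c, d, f }, { a, d, e, f }, { b, c, d, f }, { b, d, e, f }, { c, d, e, f }, { a, b, c, d, f }, { a, b, d, e, f }, { a, c, d, e, f }, { b, c, d, e, f }, X }

Derivation:
Initial family (6 sets): { {}, { b }, { a, b, d, f }, { b, d, e, f }, { a, c, d, e, f }, X }.
Step 1: +3 →
  { a, c }  = X∖{ b, d, e, f }
  { c, e }  = X∖{ a, b, d, f }
  { a, b, d, e, f }  = { b, d, e, f } ∪ { a, b, d, f }
  — 9 sets.
Step 2 adds 6:
  { c }  = X∖{ a, b, d, e, f }
  { a, b, c }  = { b } ∪ { a, c }
  { a, c, e }  = { a, c } ∪ { c, e }
  { b, c, e }  = { b } ∪ { c, e }
  { a, b, c, d, f }  = { a, b, d, f } ∪ { a, c }
  { b, c, d, e, f }  = { b, d, e, f } ∪ { c, e }
  — 15 sets.
Step 3: +7 →
  { a }  = X∖{ b, c, d, e, f }
  { e }  = X∖{ a, b, c, d, f }
  { b, c }  = { c } ∪ { b }
  { a, d, f }  = X∖{ b, c, e }
  { b, d, f }  = X∖{ a, c, e }
  { d, e, f }  = X∖{ a, b, c }
  { a, b, c, e }  = { a, b, c } ∪ { b, c, e }
  — 22 sets.
Step 4: 8 new —
  { a, b }  = { b } ∪ { a }
  { a, e }  = { e } ∪ { a }
  { b, e }  = { b } ∪ { e }
  { d, f }  = X∖{ a, b, c, e }
  { a, c, d, f }  = { a, d, f } ∪ { a, c }
  { a, d, e, f }  = X∖{ b, c }
  { b, c, d, f }  = { b, d, f } ∪ { c }
  { c, d, e, f }  = { c, e } ∪ { d, e, f }
  — 30 sets.
Step 5 adds 2:
  { a, b, e }  = { b, e } ∪ { a, b }
  { c, d, f }  = { c } ∪ { d, f }
  — 32 sets.
Step 6: no new sets; the family is a σ-algebra.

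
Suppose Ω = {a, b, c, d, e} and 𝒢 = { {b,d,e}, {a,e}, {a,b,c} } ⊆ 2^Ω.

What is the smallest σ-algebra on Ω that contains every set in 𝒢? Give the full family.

σ(𝒢) = { {}, {a}, {b}, {c}, {d}, {e}, {a,b}, {a,c}, {a,d}, {a,e}, {b,c}, {b,d}, {b,e}, {c,d}, {c,e}, {d,e}, {a,b,c}, {a,b,d}, {a,b,e}, {a,c,d}, {a,c,e}, {a,d,e}, {b,c,d}, {b,c,e}, {b,d,e}, {c,d,e}, {a,b,c,d}, {a,b,c,e}, {a,b,d,e}, {a,c,d,e}, {b,c,d,e}, Ω }

Check:
Start: 𝒢 ∪ {∅, Ω} = { {}, {a,e}, {a,b,c}, {b,d,e}, Ω }.
Pass 1: +5 →
  {a,c}  = {b,d,e}ᶜ
  {d,e}  = {a,b,c}ᶜ
  {b,c,d}  = {a,e}ᶜ
  {a,b,c,e}  = {a,b,c} ∪ {a,e}
  {a,b,d,e}  = {a,e} ∪ {b,d,e}
  — 10 sets.
Pass 2 (7 new):
  {c}  = {a,b,d,e}ᶜ
  {d}  = {a,b,c,e}ᶜ
  {a,c,e}  = {a,c} ∪ {a,e}
  {a,d,e}  = {d,e} ∪ {a,e}
  {a,b,c,d}  = {a,b,c} ∪ {b,c,d}
  {a,c,d,e}  = {d,e} ∪ {a,c}
  {b,c,d,e}  = {b,c,d} ∪ {d,e}
  — 17 sets.
Pass 3: 8 new —
  {a}  = {b,c,d,e}ᶜ
  {b}  = {a,c,d,e}ᶜ
  {e}  = {a,b,c,d}ᶜ
  {b,c}  = {a,d,e}ᶜ
  {b,d}  = {a,c,e}ᶜ
  {c,d}  = {c} ∪ {d}
  {a,c,d}  = {a,c} ∪ {d}
  {c,d,e}  = {d,e} ∪ {c}
  — 25 sets.
Pass 4. New:
  {a,b}  = {c,d,e}ᶜ
  {a,d}  = {d} ∪ {a}
  {b,e}  = {a,c,d}ᶜ
  {c,e}  = {e} ∪ {c}
  {a,b,d}  = {b,d} ∪ {a}
  {a,b,e}  = {c,d}ᶜ
  {b,c,e}  = {e} ∪ {b,c}
  — 32 sets.
Pass 5 adds nothing — fixpoint reached.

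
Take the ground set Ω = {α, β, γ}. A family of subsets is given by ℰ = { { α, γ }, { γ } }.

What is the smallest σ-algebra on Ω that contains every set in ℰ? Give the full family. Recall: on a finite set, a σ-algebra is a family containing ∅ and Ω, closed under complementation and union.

Answer: σ(ℰ) = { {}, { α }, { β }, { γ }, { α, β }, { α, γ }, { β, γ }, Ω }

Check:
Start: ℰ ∪ {∅, Ω} = { {}, { γ }, { α, γ }, Ω }.
Step 1: +2 →
  { β }  = { α, γ }ᶜ
  { α, β }  = { γ }ᶜ
  (now 6)
Step 2: +1 →
  { β, γ }  = { γ } ∪ { β }
  (now 7)
Step 3 (1 new):
  { α }  = { β, γ }ᶜ
  (now 8)
Step 4: stable.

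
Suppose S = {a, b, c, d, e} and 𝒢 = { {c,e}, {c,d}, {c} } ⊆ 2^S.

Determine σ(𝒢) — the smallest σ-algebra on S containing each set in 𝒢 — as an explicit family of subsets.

Start: 𝒢 ∪ {∅, S} = { {}, {c}, {c,d}, {c,e}, S }.
Step 1: 4 new —
  {a,b,d}  = S∖{c,e}
  {a,b,e}  = S∖{c,d}
  {c,d,e}  = {c,d} ∪ {c,e}
  {a,b,d,e}  = S∖{c}
  [9 total]
Step 2 (3 new):
  {a,b}  = S∖{c,d,e}
  {a,b,c,d}  = {c,d} ∪ {a,b,d}
  {a,b,c,e}  = {c} ∪ {a,b,e}
  [12 total]
Step 3 (3 new):
  {d}  = S∖{a,b,c,e}
  {e}  = S∖{a,b,c,d}
  {a,b,c}  = {c} ∪ {a,b}
  [15 total]
Step 4. New:
  {d,e}  = S∖{a,b,c}
  [16 total]
Step 5: closed — nothing new.

Therefore σ(𝒢) = { {}, {c}, {d}, {e}, {a,b}, {c,d}, {c,e}, {d,e}, {a,b,c}, {a,b,d}, {a,b,e}, {c,d,e}, {a,b,c,d}, {a,b,c,e}, {a,b,d,e}, S } (|σ(𝒢)| = 16).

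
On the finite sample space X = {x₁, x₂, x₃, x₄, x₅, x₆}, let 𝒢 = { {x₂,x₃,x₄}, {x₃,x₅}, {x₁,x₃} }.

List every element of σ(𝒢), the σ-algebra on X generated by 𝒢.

σ(𝒢) = { {}, {x₁}, {x₃}, {x₅}, {x₆}, {x₁,x₃}, {x₁,x₅}, {x₁,x₆}, {x₂,x₄}, {x₃,x₅}, {x₃,x₆}, {x₅,x₆}, {x₁,x₂,x₄}, {x₁,x₃,x₅}, {x₁,x₃,x₆}, {x₁,x₅,x₆}, {x₂,x₃,x₄}, {x₂,x₄,x₅}, {x₂,x₄,x₆}, {x₃,x₅,x₆}, {x₁,x₂,x₃,x₄}, {x₁,x₂,x₄,x₅}, {x₁,x₂,x₄,x₆}, {x₁,x₃,x₅,x₆}, {x₂,x₃,x₄,x₅}, {x₂,x₃,x₄,x₆}, {x₂,x₄,x₅,x₆}, {x₁,x₂,x₃,x₄,x₅}, {x₁,x₂,x₃,x₄,x₆}, {x₁,x₂,x₄,x₅,x₆}, {x₂,x₃,x₄,x₅,x₆}, X }

Trace:
Initial family (5 sets): { {}, {x₁,x₃}, {x₃,x₅}, {x₂,x₃,x₄}, X }.
Round 1: +6 →
  {x₁,x₃,x₅}  = {x₁,x₃} ∪ {x₃,x₅}
  {x₁,x₅,x₆}  = {x₂,x₃,x₄}ᶜ
  {x₁,x₂,x₃,x₄}  = {x₂,x₃,x₄} ∪ {x₁,x₃}
  {x₁,x₂,x₄,x₆}  = {x₃,x₅}ᶜ
  {x₂,x₃,x₄,x₅}  = {x₂,x₃,x₄} ∪ {x₃,x₅}
  {x₂,x₄,x₅,x₆}  = {x₁,x₃}ᶜ
  — 11 sets.
Round 2 adds 8:
  {x₁,x₆}  = {x₂,x₃,x₄,x₅}ᶜ
  {x₅,x₆}  = {x₁,x₂,x₃,x₄}ᶜ
  {x₂,x₄,x₆}  = {x₁,x₃,x₅}ᶜ
  {x₁,x₃,x₅,x₆}  = {x₁,x₃,x₅} ∪ {x₁,x₅,x₆}
  {x₁,x₂,x₃,x₄,x₅}  = {x₂,x₃,x₄} ∪ {x₁,x₃,x₅}
  {x₁,x₂,x₃,x₄,x₆}  = {x₁,x₂,x₄,x₆} ∪ {x₂,x₃,x₄}
  {x₁,x₂,x₄,x₅,x₆}  = {x₁,x₂,x₄,x₆} ∪ {x₂,x₄,x₅,x₆}
  {x₂,x₃,x₄,x₅,x₆}  = {x₂,x₃,x₄} ∪ {x₂,x₄,x₅,x₆}
  — 19 sets.
Round 3: +8 →
  {x₁}  = {x₂,x₃,x₄,x₅,x₆}ᶜ
  {x₃}  = {x₁,x₂,x₄,x₅,x₆}ᶜ
  {x₅}  = {x₁,x₂,x₃,x₄,x₆}ᶜ
  {x₆}  = {x₁,x₂,x₃,x₄,x₅}ᶜ
  {x₂,x₄}  = {x₁,x₃,x₅,x₆}ᶜ
  {x₁,x₃,x₆}  = {x₁,x₆} ∪ {x₁,x₃}
  {x₃,x₅,x₆}  = {x₅,x₆} ∪ {x₃,x₅}
  {x₂,x₃,x₄,x₆}  = {x₂,x₄,x₆} ∪ {x₂,x₃,x₄}
  — 27 sets.
Round 4 (4 new):
  {x₁,x₅}  = {x₂,x₃,x₄,x₆}ᶜ
  {x₃,x₆}  = {x₆} ∪ {x₃}
  {x₁,x₂,x₄}  = {x₃,x₅,x₆}ᶜ
  {x₂,x₄,x₅}  = {x₁,x₃,x₆}ᶜ
  — 31 sets.
Round 5 (1 new):
  {x₁,x₂,x₄,x₅}  = {x₃,x₆}ᶜ
  — 32 sets.
Round 6 adds nothing — fixpoint reached.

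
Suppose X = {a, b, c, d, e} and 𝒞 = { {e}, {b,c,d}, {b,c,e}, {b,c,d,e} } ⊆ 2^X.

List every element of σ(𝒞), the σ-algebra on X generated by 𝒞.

Answer: σ(𝒞) = { ∅, {a}, {d}, {e}, {a,d}, {a,e}, {b,c}, {d,e}, {a,b,c}, {a,d,e}, {b,c,d}, {b,c,e}, {a,b,c,d}, {a,b,c,e}, {b,c,d,e}, X }

Working:
Take S₀ = 𝒞 ∪ {∅, X} = { ∅, {e}, {b,c,d}, {b,c,e}, {b,c,d,e}, X }.
Round 1: +4 →
  {a}  = {b,c,d,e}ᶜ
  {a,d}  = {b,c,e}ᶜ
  {a,e}  = {b,c,d}ᶜ
  {a,b,c,d}  = {e}ᶜ
  |family| = 10
Round 2 adds 2:
  {a,d,e}  = {e} ∪ {a,d}
  {a,b,c,e}  = {b,c,e} ∪ {a,e}
  |family| = 12
Round 3 adds 2:
  {d}  = {a,b,c,e}ᶜ
  {b,c}  = {a,d,e}ᶜ
  |family| = 14
Round 4. New:
  {d,e}  = {d} ∪ {e}
  {a,b,c}  = {b,c} ∪ {a}
  |family| = 16
Round 5: no new sets; the family is a σ-algebra.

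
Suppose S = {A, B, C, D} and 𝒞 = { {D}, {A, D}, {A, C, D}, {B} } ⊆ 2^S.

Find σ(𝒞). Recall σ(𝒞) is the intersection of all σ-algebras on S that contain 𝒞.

|σ(𝒞)| = 16.  σ(𝒞) = { ∅, {A}, {B}, {C}, {D}, {A, B}, {A, C}, {A, D}, {B, C}, {B, D}, {C, D}, {A, B, C}, {A, B, D}, {A, C, D}, {B, C, D}, S }

Check:
Take S₀ = 𝒞 ∪ {∅, S} = { ∅, {B}, {D}, {A, D}, {A, C, D}, S }.
Pass 1 (4 new):
  {B, C}  = S∖{A, D}
  {B, D}  = {D} ∪ {B}
  {A, B, C}  = S∖{D}
  {A, B, D}  = {A, D} ∪ {B}
  (now 10)
Pass 2. New:
  {C}  = S∖{A, B, D}
  {A, C}  = S∖{B, D}
  {B, C, D}  = {B, C} ∪ {D}
  (now 13)
Pass 3 adds 2:
  {A}  = S∖{B, C, D}
  {C, D}  = {C} ∪ {D}
  (now 15)
Pass 4: 1 new —
  {A, B}  = S∖{C, D}
  (now 16)
Pass 5: closed — nothing new.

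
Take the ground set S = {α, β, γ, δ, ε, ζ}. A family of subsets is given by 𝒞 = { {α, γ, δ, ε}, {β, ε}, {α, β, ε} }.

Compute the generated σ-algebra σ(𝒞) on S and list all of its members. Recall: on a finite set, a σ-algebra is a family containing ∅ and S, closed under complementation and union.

Seed the family with 𝒞 together with ∅ and S: { {}, {β, ε}, {α, β, ε}, {α, γ, δ, ε}, S }.
Round 1 adds 4:
  {β, ζ}  = {α, γ, δ, ε}ᶜ
  {γ, δ, ζ}  = {α, β, ε}ᶜ
  {α, γ, δ, ζ}  = {β, ε}ᶜ
  {α, β, γ, δ, ε}  = {α, β, ε} ∪ {α, γ, δ, ε}
  |family| = 9
Round 2: 7 new —
  {ζ}  = {α, β, γ, δ, ε}ᶜ
  {β, ε, ζ}  = {β, ε} ∪ {β, ζ}
  {α, β, ε, ζ}  = {β, ζ} ∪ {α, β, ε}
  {β, γ, δ, ζ}  = {β, ζ} ∪ {γ, δ, ζ}
  {α, β, γ, δ, ζ}  = {β, ζ} ∪ {α, γ, δ, ζ}
  {α, γ, δ, ε, ζ}  = {α, γ, δ, ε} ∪ {α, γ, δ, ζ}
  {β, γ, δ, ε, ζ}  = {β, ε} ∪ {γ, δ, ζ}
  |family| = 16
Round 3: +6 →
  {α}  = {β, γ, δ, ε, ζ}ᶜ
  {β}  = {α, γ, δ, ε, ζ}ᶜ
  {ε}  = {α, β, γ, δ, ζ}ᶜ
  {α, ε}  = {β, γ, δ, ζ}ᶜ
  {γ, δ}  = {α, β, ε, ζ}ᶜ
  {α, γ, δ}  = {β, ε, ζ}ᶜ
  |family| = 22
Round 4 adds 10:
  {α, β}  = {β} ∪ {α}
  {α, ζ}  = {ζ} ∪ {α}
  {ε, ζ}  = {ζ} ∪ {ε}
  {α, β, ζ}  = {β, ζ} ∪ {α}
  {α, ε, ζ}  = {ζ} ∪ {α, ε}
  {β, γ, δ}  = {γ, δ} ∪ {β}
  {γ, δ, ε}  = {γ, δ} ∪ {ε}
  {α, β, γ, δ}  = {β} ∪ {α, γ, δ}
  {β, γ, δ, ε}  = {β, ε} ∪ {γ, δ}
  {γ, δ, ε, ζ}  = {ε} ∪ {γ, δ, ζ}
  |family| = 32
Round 5: stable.

σ(𝒞) = { {}, {α}, {β}, {ε}, {ζ}, {α, β}, {α, ε}, {α, ζ}, {β, ε}, {β, ζ}, {γ, δ}, {ε, ζ}, {α, β, ε}, {α, β, ζ}, {α, γ, δ}, {α, ε, ζ}, {β, γ, δ}, {β, ε, ζ}, {γ, δ, ε}, {γ, δ, ζ}, {α, β, γ, δ}, {α, β, ε, ζ}, {α, γ, δ, ε}, {α, γ, δ, ζ}, {β, γ, δ, ε}, {β, γ, δ, ζ}, {γ, δ, ε, ζ}, {α, β, γ, δ, ε}, {α, β, γ, δ, ζ}, {α, γ, δ, ε, ζ}, {β, γ, δ, ε, ζ}, S }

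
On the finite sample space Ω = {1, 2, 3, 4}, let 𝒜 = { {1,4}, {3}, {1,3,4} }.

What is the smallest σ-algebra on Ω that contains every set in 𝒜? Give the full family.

Answer: σ(𝒜) = { ∅, {2}, {3}, {1,4}, {2,3}, {1,2,4}, {1,3,4}, Ω }

Derivation:
Begin from { ∅, {3}, {1,4}, {1,3,4}, Ω } (that is, 𝒜 plus ∅ and Ω).
Iteration 1 adds 3:
  {2}  = ᶜ of {1,3,4}
  {2,3}  = ᶜ of {1,4}
  {1,2,4}  = ᶜ of {3}
  |family| = 8
Iteration 2: stable.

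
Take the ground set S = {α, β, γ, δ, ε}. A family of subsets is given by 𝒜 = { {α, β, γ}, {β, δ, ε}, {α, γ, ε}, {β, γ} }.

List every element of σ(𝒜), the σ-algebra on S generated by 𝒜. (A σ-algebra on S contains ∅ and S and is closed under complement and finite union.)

Begin from { {}, {β, γ}, {α, β, γ}, {α, γ, ε}, {β, δ, ε}, S } (that is, 𝒜 plus ∅ and S).
Pass 1 (6 new):
  {α, γ}  = S∖{β, δ, ε}
  {β, δ}  = S∖{α, γ, ε}
  {δ, ε}  = S∖{α, β, γ}
  {α, δ, ε}  = S∖{β, γ}
  {α, β, γ, ε}  = {α, β, γ} ∪ {α, γ, ε}
  {β, γ, δ, ε}  = {β, γ} ∪ {β, δ, ε}
Pass 2 adds 6:
  {α}  = S∖{β, γ, δ, ε}
  {δ}  = S∖{α, β, γ, ε}
  {β, γ, δ}  = {β, γ} ∪ {β, δ}
  {α, β, γ, δ}  = {α, β, γ} ∪ {β, δ}
  {α, β, δ, ε}  = {α, δ, ε} ∪ {β, δ}
  {α, γ, δ, ε}  = {α, δ, ε} ∪ {α, γ, ε}
Pass 3 adds 7:
  {β}  = S∖{α, γ, δ, ε}
  {γ}  = S∖{α, β, δ, ε}
  {ε}  = S∖{α, β, γ, δ}
  {α, δ}  = {δ} ∪ {α}
  {α, ε}  = S∖{β, γ, δ}
  {α, β, δ}  = {β, δ} ∪ {α}
  {α, γ, δ}  = {α, γ} ∪ {δ}
Pass 4: 7 new —
  {α, β}  = {β} ∪ {α}
  {β, ε}  = S∖{α, γ, δ}
  {γ, δ}  = {γ} ∪ {δ}
  {γ, ε}  = S∖{α, β, δ}
  {α, β, ε}  = {β} ∪ {α, ε}
  {β, γ, ε}  = S∖{α, δ}
  {γ, δ, ε}  = {δ, ε} ∪ {γ}
Pass 5: stable.

Hence σ(𝒜) has 32 members: { {}, {α}, {β}, {γ}, {δ}, {ε}, {α, β}, {α, γ}, {α, δ}, {α, ε}, {β, γ}, {β, δ}, {β, ε}, {γ, δ}, {γ, ε}, {δ, ε}, {α, β, γ}, {α, β, δ}, {α, β, ε}, {α, γ, δ}, {α, γ, ε}, {α, δ, ε}, {β, γ, δ}, {β, γ, ε}, {β, δ, ε}, {γ, δ, ε}, {α, β, γ, δ}, {α, β, γ, ε}, {α, β, δ, ε}, {α, γ, δ, ε}, {β, γ, δ, ε}, S }.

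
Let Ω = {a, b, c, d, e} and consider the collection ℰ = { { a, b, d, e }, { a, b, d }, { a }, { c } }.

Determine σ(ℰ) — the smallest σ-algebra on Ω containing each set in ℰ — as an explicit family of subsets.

σ(ℰ) = { {  }, { a }, { c }, { e }, { a, c }, { a, e }, { b, d }, { c, e }, { a, b, d }, { a, c, e }, { b, c, d }, { b, d, e }, { a, b, c, d }, { a, b, d, e }, { b, c, d, e }, Ω }

Check:
Start: ℰ ∪ {∅, Ω} = { {  }, { a }, { c }, { a, b, d }, { a, b, d, e }, Ω }.
Pass 1 adds 4:
  { a, c }  = { c } ∪ { a }
  { c, e }  = ᶜ of { a, b, d }
  { a, b, c, d }  = { c } ∪ { a, b, d }
  { b, c, d, e }  = ᶜ of { a }
Pass 2 (3 new):
  { e }  = ᶜ of { a, b, c, d }
  { a, c, e }  = { a, c } ∪ { c, e }
  { b, d, e }  = ᶜ of { a, c }
Pass 3. New:
  { a, e }  = { e } ∪ { a }
  { b, d }  = ᶜ of { a, c, e }
Pass 4: 1 new —
  { b, c, d }  = ᶜ of { a, e }
Pass 5: already closed under ᶜ and ∪.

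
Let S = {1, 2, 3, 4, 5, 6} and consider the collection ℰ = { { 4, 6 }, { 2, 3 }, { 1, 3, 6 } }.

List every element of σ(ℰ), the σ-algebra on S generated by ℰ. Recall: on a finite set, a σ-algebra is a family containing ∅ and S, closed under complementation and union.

Seed the family with ℰ together with ∅ and S: { ∅, { 2, 3 }, { 4, 6 }, { 1, 3, 6 }, S }.
Step 1 (6 new):
  { 2, 4, 5 }  = ᶜ of { 1, 3, 6 }
  { 1, 2, 3, 5 }  = ᶜ of { 4, 6 }
  { 1, 2, 3, 6 }  = { 2, 3 } ∪ { 1, 3, 6 }
  { 1, 3, 4, 6 }  = { 1, 3, 6 } ∪ { 4, 6 }
  { 1, 4, 5, 6 }  = ᶜ of { 2, 3 }
  { 2, 3, 4, 6 }  = { 2, 3 } ∪ { 4, 6 }
  (now 11)
Step 2: 11 new —
  { 1, 5 }  = ᶜ of { 2, 3, 4, 6 }
  { 2, 5 }  = ᶜ of { 1, 3, 4, 6 }
  { 4, 5 }  = ᶜ of { 1, 2, 3, 6 }
  { 2, 3, 4, 5 }  = { 2, 3 } ∪ { 2, 4, 5 }
  { 2, 4, 5, 6 }  = { 4, 6 } ∪ { 2, 4, 5 }
  { 1, 2, 3, 4, 5 }  = { 1, 2, 3, 5 } ∪ { 2, 4, 5 }
  { 1, 2, 3, 4, 6 }  = { 1, 3, 6 } ∪ { 2, 3, 4, 6 }
  { 1, 2, 3, 5, 6 }  = { 1, 3, 6 } ∪ { 1, 2, 3, 5 }
  { 1, 2, 4, 5, 6 }  = { 1, 4, 5, 6 } ∪ { 2, 4, 5 }
  { 1, 3, 4, 5, 6 }  = { 1, 3, 6 } ∪ { 1, 4, 5, 6 }
  { 2, 3, 4, 5, 6 }  = { 2, 3, 4, 6 } ∪ { 2, 4, 5 }
  (now 22)
Step 3: 14 new —
  { 1 }  = ᶜ of { 2, 3, 4, 5, 6 }
  { 2 }  = ᶜ of { 1, 3, 4, 5, 6 }
  { 3 }  = ᶜ of { 1, 2, 4, 5, 6 }
  { 4 }  = ᶜ of { 1, 2, 3, 5, 6 }
  { 5 }  = ᶜ of { 1, 2, 3, 4, 6 }
  { 6 }  = ᶜ of { 1, 2, 3, 4, 5 }
  { 1, 3 }  = ᶜ of { 2, 4, 5, 6 }
  { 1, 6 }  = ᶜ of { 2, 3, 4, 5 }
  { 1, 2, 5 }  = { 2, 5 } ∪ { 1, 5 }
  { 1, 4, 5 }  = { 4, 5 } ∪ { 1, 5 }
  { 2, 3, 5 }  = { 2, 5 } ∪ { 2, 3 }
  { 4, 5, 6 }  = { 4, 5 } ∪ { 4, 6 }
  { 1, 2, 4, 5 }  = { 1, 5 } ∪ { 2, 4, 5 }
  { 1, 3, 5, 6 }  = { 1, 3, 6 } ∪ { 1, 5 }
  (now 36)
Step 4 (24 new):
  { 1, 2 }  = { 1 } ∪ { 2 }
  { 1, 4 }  = { 1 } ∪ { 4 }
  { 2, 4 }  = ᶜ of { 1, 3, 5, 6 }
  { 2, 6 }  = { 2 } ∪ { 6 }
  { 3, 4 }  = { 3 } ∪ { 4 }
  { 3, 5 }  = { 5 } ∪ { 3 }
  { 3, 6 }  = ᶜ of { 1, 2, 4, 5 }
  { 5, 6 }  = { 6 } ∪ { 5 }
  { 1, 2, 3 }  = ᶜ of { 4, 5, 6 }
  { 1, 2, 6 }  = { 1, 6 } ∪ { 2 }
  { 1, 3, 4 }  = { 1, 3 } ∪ { 4 }
  { 1, 3, 5 }  = { 5 } ∪ { 1, 3 }
  { 1, 4, 6 }  = ᶜ of { 2, 3, 5 }
  { 1, 5, 6 }  = { 1, 6 } ∪ { 5 }
  { 2, 3, 4 }  = { 2, 3 } ∪ { 4 }
  { 2, 3, 6 }  = ᶜ of { 1, 4, 5 }
  { 2, 4, 6 }  = { 2 } ∪ { 4, 6 }
  { 2, 5, 6 }  = { 2, 5 } ∪ { 6 }
  { 3, 4, 5 }  = { 4, 5 } ∪ { 3 }
  { 3, 4, 6 }  = ᶜ of { 1, 2, 5 }
  { 1, 2, 5, 6 }  = { 2, 5 } ∪ { 1, 6 }
  { 1, 3, 4, 5 }  = { 1, 4, 5 } ∪ { 3 }
  { 2, 3, 5, 6 }  = { 6 } ∪ { 2, 3, 5 }
  { 3, 4, 5, 6 }  = { 3 } ∪ { 4, 5, 6 }
  (now 60)
Step 5 (4 new):
  { 1, 2, 4 }  = { 2 } ∪ { 1, 4 }
  { 3, 5, 6 }  = { 5, 6 } ∪ { 3, 5 }
  { 1, 2, 3, 4 }  = ᶜ of { 5, 6 }
  { 1, 2, 4, 6 }  = ᶜ of { 3, 5 }
  (now 64)
Step 6: closed — nothing new.

Therefore σ(ℰ) = { ∅, { 1 }, { 2 }, { 3 }, { 4 }, { 5 }, { 6 }, { 1, 2 }, { 1, 3 }, { 1, 4 }, { 1, 5 }, { 1, 6 }, { 2, 3 }, { 2, 4 }, { 2, 5 }, { 2, 6 }, { 3, 4 }, { 3, 5 }, { 3, 6 }, { 4, 5 }, { 4, 6 }, { 5, 6 }, { 1, 2, 3 }, { 1, 2, 4 }, { 1, 2, 5 }, { 1, 2, 6 }, { 1, 3, 4 }, { 1, 3, 5 }, { 1, 3, 6 }, { 1, 4, 5 }, { 1, 4, 6 }, { 1, 5, 6 }, { 2, 3, 4 }, { 2, 3, 5 }, { 2, 3, 6 }, { 2, 4, 5 }, { 2, 4, 6 }, { 2, 5, 6 }, { 3, 4, 5 }, { 3, 4, 6 }, { 3, 5, 6 }, { 4, 5, 6 }, { 1, 2, 3, 4 }, { 1, 2, 3, 5 }, { 1, 2, 3, 6 }, { 1, 2, 4, 5 }, { 1, 2, 4, 6 }, { 1, 2, 5, 6 }, { 1, 3, 4, 5 }, { 1, 3, 4, 6 }, { 1, 3, 5, 6 }, { 1, 4, 5, 6 }, { 2, 3, 4, 5 }, { 2, 3, 4, 6 }, { 2, 3, 5, 6 }, { 2, 4, 5, 6 }, { 3, 4, 5, 6 }, { 1, 2, 3, 4, 5 }, { 1, 2, 3, 4, 6 }, { 1, 2, 3, 5, 6 }, { 1, 2, 4, 5, 6 }, { 1, 3, 4, 5, 6 }, { 2, 3, 4, 5, 6 }, S } (|σ(ℰ)| = 64).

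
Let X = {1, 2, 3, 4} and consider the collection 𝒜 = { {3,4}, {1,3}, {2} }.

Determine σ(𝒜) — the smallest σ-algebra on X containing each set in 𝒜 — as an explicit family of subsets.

Take S₀ = 𝒜 ∪ {∅, X} = { {}, {2}, {1,3}, {3,4}, X }.
Round 1 (5 new):
  {1,2}  = {3,4}ᶜ
  {2,4}  = {1,3}ᶜ
  {1,2,3}  = {1,3} ∪ {2}
  {1,3,4}  = {2}ᶜ
  {2,3,4}  = {3,4} ∪ {2}
  [10 total]
Round 2: +3 →
  {1}  = {2,3,4}ᶜ
  {4}  = {1,2,3}ᶜ
  {1,2,4}  = {1,2} ∪ {2,4}
  [13 total]
Round 3 (2 new):
  {3}  = {1,2,4}ᶜ
  {1,4}  = {4} ∪ {1}
  [15 total]
Round 4 (1 new):
  {2,3}  = {1,4}ᶜ
  [16 total]
Round 5: no new sets; the family is a σ-algebra.

Therefore σ(𝒜) = { {}, {1}, {2}, {3}, {4}, {1,2}, {1,3}, {1,4}, {2,3}, {2,4}, {3,4}, {1,2,3}, {1,2,4}, {1,3,4}, {2,3,4}, X } (|σ(𝒜)| = 16).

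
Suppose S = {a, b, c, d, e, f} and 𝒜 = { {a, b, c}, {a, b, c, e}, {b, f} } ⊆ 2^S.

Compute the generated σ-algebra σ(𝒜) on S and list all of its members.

Begin from { {}, {b, f}, {a, b, c}, {a, b, c, e}, S } (that is, 𝒜 plus ∅ and S).
Step 1: 5 new —
  {d, f}  = complement {a, b, c, e}
  {d, e, f}  = complement {a, b, c}
  {a, b, c, f}  = {a, b, c} ∪ {b, f}
  {a, c, d, e}  = complement {b, f}
  {a, b, c, e, f}  = {b, f} ∪ {a, b, c, e}
Step 2. New:
  {d}  = complement {a, b, c, e, f}
  {d, e}  = complement {a, b, c, f}
  {b, d, f}  = {b, f} ∪ {d, f}
  {b, d, e, f}  = {b, f} ∪ {d, e, f}
  {a, b, c, d, e}  = {a, b, c} ∪ {a, c, d, e}
  {a, b, c, d, f}  = {a, b, c} ∪ {d, f}
  {a, c, d, e, f}  = {a, c, d, e} ∪ {d, f}
Step 3: +6 →
  {b}  = complement {a, c, d, e, f}
  {e}  = complement {a, b, c, d, f}
  {f}  = complement {a, b, c, d, e}
  {a, c}  = complement {b, d, e, f}
  {a, c, e}  = complement {b, d, f}
  {a, b, c, d}  = {a, b, c} ∪ {d}
Step 4: 9 new —
  {b, d}  = {b} ∪ {d}
  {b, e}  = {b} ∪ {e}
  {e, f}  = complement {a, b, c, d}
  {a, c, d}  = {a, c} ∪ {d}
  {a, c, f}  = {f} ∪ {a, c}
  {b, d, e}  = {b} ∪ {d, e}
  {b, e, f}  = {b, f} ∪ {e}
  {a, c, d, f}  = {a, c} ∪ {d, f}
  {a, c, e, f}  = {a, c, e} ∪ {f}
Step 5: stable.

Hence σ(𝒜) has 32 members: { {}, {b}, {d}, {e}, {f}, {a, c}, {b, d}, {b, e}, {b, f}, {d, e}, {d, f}, {e, f}, {a, b, c}, {a, c, d}, {a, c, e}, {a, c, f}, {b, d, e}, {b, d, f}, {b, e, f}, {d, e, f}, {a, b, c, d}, {a, b, c, e}, {a, b, c, f}, {a, c, d, e}, {a, c, d, f}, {a, c, e, f}, {b, d, e, f}, {a, b, c, d, e}, {a, b, c, d, f}, {a, b, c, e, f}, {a, c, d, e, f}, S }.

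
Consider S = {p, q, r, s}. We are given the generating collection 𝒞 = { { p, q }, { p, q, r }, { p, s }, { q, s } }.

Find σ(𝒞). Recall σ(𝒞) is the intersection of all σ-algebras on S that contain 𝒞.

|σ(𝒞)| = 16.  σ(𝒞) = { {  }, { p }, { q }, { r }, { s }, { p, q }, { p, r }, { p, s }, { q, r }, { q, s }, { r, s }, { p, q, r }, { p, q, s }, { p, r, s }, { q, r, s }, S }

Trace:
Initial family (6 sets): { {  }, { p, q }, { p, s }, { q, s }, { p, q, r }, S }.
Step 1 adds 5:
  { s }  = S∖{ p, q, r }
  { p, r }  = S∖{ q, s }
  { q, r }  = S∖{ p, s }
  { r, s }  = S∖{ p, q }
  { p, q, s }  = { p, s } ∪ { p, q }
  — 11 sets.
Step 2 adds 3:
  { r }  = S∖{ p, q, s }
  { p, r, s }  = { r, s } ∪ { p, s }
  { q, r, s }  = { r, s } ∪ { q, r }
  — 14 sets.
Step 3 adds 2:
  { p }  = S∖{ q, r, s }
  { q }  = S∖{ p, r, s }
  — 16 sets.
Step 4: no new sets; the family is a σ-algebra.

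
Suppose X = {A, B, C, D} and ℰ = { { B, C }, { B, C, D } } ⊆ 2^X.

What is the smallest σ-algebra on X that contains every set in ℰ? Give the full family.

Take S₀ = ℰ ∪ {∅, X} = { ∅, { B, C }, { B, C, D }, X }.
Step 1: +2 →
  { A }  = ᶜ of { B, C, D }
  { A, D }  = ᶜ of { B, C }
Step 2: +1 →
  { A, B, C }  = { B, C } ∪ { A }
Step 3: 1 new —
  { D }  = ᶜ of { A, B, C }
Step 4 adds nothing — fixpoint reached.

Therefore σ(ℰ) = { ∅, { A }, { D }, { A, D }, { B, C }, { A, B, C }, { B, C, D }, X } (|σ(ℰ)| = 8).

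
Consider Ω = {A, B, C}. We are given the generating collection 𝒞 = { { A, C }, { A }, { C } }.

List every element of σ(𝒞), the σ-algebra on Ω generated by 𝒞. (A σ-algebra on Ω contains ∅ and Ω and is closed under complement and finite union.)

Take S₀ = 𝒞 ∪ {∅, Ω} = { {  }, { A }, { C }, { A, C }, Ω }.
Pass 1: +3 →
  { B }  = { A, C }ᶜ
  { A, B }  = { C }ᶜ
  { B, C }  = { A }ᶜ
  |family| = 8
Pass 2: stable.

Therefore σ(𝒞) = { {  }, { A }, { B }, { C }, { A, B }, { A, C }, { B, C }, Ω } (|σ(𝒞)| = 8).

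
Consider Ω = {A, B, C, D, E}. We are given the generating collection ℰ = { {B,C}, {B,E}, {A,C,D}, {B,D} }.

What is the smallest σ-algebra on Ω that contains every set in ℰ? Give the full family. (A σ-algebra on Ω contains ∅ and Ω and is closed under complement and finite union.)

Answer: σ(ℰ) = { ∅, {A}, {B}, {C}, {D}, {E}, {A,B}, {A,C}, {A,D}, {A,E}, {B,C}, {B,D}, {B,E}, {C,D}, {C,E}, {D,E}, {A,B,C}, {A,B,D}, {A,B,E}, {A,C,D}, {A,C,E}, {A,D,E}, {B,C,D}, {B,C,E}, {B,D,E}, {C,D,E}, {A,B,C,D}, {A,B,C,E}, {A,B,D,E}, {A,C,D,E}, {B,C,D,E}, Ω }

Check:
Seed the family with ℰ together with ∅ and Ω: { ∅, {B,C}, {B,D}, {B,E}, {A,C,D}, Ω }.
Step 1 (6 new):
  {A,C,E}  = {B,D}ᶜ
  {A,D,E}  = {B,C}ᶜ
  {B,C,D}  = {B,C} ∪ {B,D}
  {B,C,E}  = {B,E} ∪ {B,C}
  {B,D,E}  = {B,E} ∪ {B,D}
  {A,B,C,D}  = {A,C,D} ∪ {B,C}
  [12 total]
Step 2 (8 new):
  {E}  = {A,B,C,D}ᶜ
  {A,C}  = {B,D,E}ᶜ
  {A,D}  = {B,C,E}ᶜ
  {A,E}  = {B,C,D}ᶜ
  {A,B,C,E}  = {B,E} ∪ {A,C,E}
  {A,B,D,E}  = {A,D,E} ∪ {B,E}
  {A,C,D,E}  = {A,D,E} ∪ {A,C,E}
  {B,C,D,E}  = {B,E} ∪ {B,C,D}
  [20 total]
Step 3: 7 new —
  {A}  = {B,C,D,E}ᶜ
  {B}  = {A,C,D,E}ᶜ
  {C}  = {A,B,D,E}ᶜ
  {D}  = {A,B,C,E}ᶜ
  {A,B,C}  = {A,C} ∪ {B,C}
  {A,B,D}  = {A,D} ∪ {B,D}
  {A,B,E}  = {B,E} ∪ {A,E}
  [27 total]
Step 4 (4 new):
  {A,B}  = {B} ∪ {A}
  {C,D}  = {A,B,E}ᶜ
  {C,E}  = {A,B,D}ᶜ
  {D,E}  = {A,B,C}ᶜ
  [31 total]
Step 5: +1 →
  {C,D,E}  = {A,B}ᶜ
  [32 total]
After Step 6 the family is unchanged; done.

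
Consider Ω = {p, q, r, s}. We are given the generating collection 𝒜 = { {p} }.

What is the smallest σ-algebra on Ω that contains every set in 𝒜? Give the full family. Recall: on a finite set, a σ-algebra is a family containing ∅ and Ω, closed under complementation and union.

σ(𝒜) (4 sets): { {}, {p}, {q,r,s}, Ω }

Check:
Start: 𝒜 ∪ {∅, Ω} = { {}, {p}, Ω }.
Pass 1 adds 1:
  {q,r,s}  = ᶜ of {p}
  (now 4)
Pass 2: already closed under ᶜ and ∪.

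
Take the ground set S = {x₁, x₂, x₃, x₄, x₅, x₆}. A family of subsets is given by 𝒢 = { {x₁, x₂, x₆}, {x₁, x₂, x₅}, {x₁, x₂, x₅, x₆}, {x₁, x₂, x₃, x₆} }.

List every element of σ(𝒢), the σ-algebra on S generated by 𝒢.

|σ(𝒢)| = 32.  σ(𝒢) = { {}, {x₃}, {x₄}, {x₅}, {x₆}, {x₁, x₂}, {x₃, x₄}, {x₃, x₅}, {x₃, x₆}, {x₄, x₅}, {x₄, x₆}, {x₅, x₆}, {x₁, x₂, x₃}, {x₁, x₂, x₄}, {x₁, x₂, x₅}, {x₁, x₂, x₆}, {x₃, x₄, x₅}, {x₃, x₄, x₆}, {x₃, x₅, x₆}, {x₄, x₅, x₆}, {x₁, x₂, x₃, x₄}, {x₁, x₂, x₃, x₅}, {x₁, x₂, x₃, x₆}, {x₁, x₂, x₄, x₅}, {x₁, x₂, x₄, x₆}, {x₁, x₂, x₅, x₆}, {x₃, x₄, x₅, x₆}, {x₁, x₂, x₃, x₄, x₅}, {x₁, x₂, x₃, x₄, x₆}, {x₁, x₂, x₃, x₅, x₆}, {x₁, x₂, x₄, x₅, x₆}, S }

Working:
Start: 𝒢 ∪ {∅, S} = { {}, {x₁, x₂, x₅}, {x₁, x₂, x₆}, {x₁, x₂, x₃, x₆}, {x₁, x₂, x₅, x₆}, S }.
Round 1: +5 →
  {x₃, x₄}  = S∖{x₁, x₂, x₅, x₆}
  {x₄, x₅}  = S∖{x₁, x₂, x₃, x₆}
  {x₃, x₄, x₅}  = S∖{x₁, x₂, x₆}
  {x₃, x₄, x₆}  = S∖{x₁, x₂, x₅}
  {x₁, x₂, x₃, x₅, x₆}  = {x₁, x₂, x₅} ∪ {x₁, x₂, x₃, x₆}
  [11 total]
Round 2 adds 6:
  {x₄}  = S∖{x₁, x₂, x₃, x₅, x₆}
  {x₁, x₂, x₄, x₅}  = {x₄, x₅} ∪ {x₁, x₂, x₅}
  {x₃, x₄, x₅, x₆}  = {x₃, x₄, x₅} ∪ {x₃, x₄, x₆}
  {x₁, x₂, x₃, x₄, x₅}  = {x₃, x₄, x₅} ∪ {x₁, x₂, x₅}
  {x₁, x₂, x₃, x₄, x₆}  = {x₃, x₄} ∪ {x₁, x₂, x₃, x₆}
  {x₁, x₂, x₄, x₅, x₆}  = {x₄, x₅} ∪ {x₁, x₂, x₆}
  [17 total]
Round 3: +6 →
  {x₃}  = S∖{x₁, x₂, x₄, x₅, x₆}
  {x₅}  = S∖{x₁, x₂, x₃, x₄, x₆}
  {x₆}  = S∖{x₁, x₂, x₃, x₄, x₅}
  {x₁, x₂}  = S∖{x₃, x₄, x₅, x₆}
  {x₃, x₆}  = S∖{x₁, x₂, x₄, x₅}
  {x₁, x₂, x₄, x₆}  = {x₄} ∪ {x₁, x₂, x₆}
  [23 total]
Round 4: 9 new —
  {x₃, x₅}  = S∖{x₁, x₂, x₄, x₆}
  {x₄, x₆}  = {x₆} ∪ {x₄}
  {x₅, x₆}  = {x₆} ∪ {x₅}
  {x₁, x₂, x₃}  = {x₁, x₂} ∪ {x₃}
  {x₁, x₂, x₄}  = {x₁, x₂} ∪ {x₄}
  {x₃, x₅, x₆}  = {x₅} ∪ {x₃, x₆}
  {x₄, x₅, x₆}  = {x₆} ∪ {x₄, x₅}
  {x₁, x₂, x₃, x₄}  = {x₃, x₄} ∪ {x₁, x₂}
  {x₁, x₂, x₃, x₅}  = {x₃} ∪ {x₁, x₂, x₅}
  [32 total]
After Round 5 the family is unchanged; done.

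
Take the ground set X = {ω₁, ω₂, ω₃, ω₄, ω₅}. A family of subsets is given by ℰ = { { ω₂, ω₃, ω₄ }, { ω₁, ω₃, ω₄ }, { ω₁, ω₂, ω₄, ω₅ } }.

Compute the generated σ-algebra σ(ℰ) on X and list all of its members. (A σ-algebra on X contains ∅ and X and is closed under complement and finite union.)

|σ(ℰ)| = 32.  σ(ℰ) = { {  }, { ω₁ }, { ω₂ }, { ω₃ }, { ω₄ }, { ω₅ }, { ω₁, ω₂ }, { ω₁, ω₃ }, { ω₁, ω₄ }, { ω₁, ω₅ }, { ω₂, ω₃ }, { ω₂, ω₄ }, { ω₂, ω₅ }, { ω₃, ω₄ }, { ω₃, ω₅ }, { ω₄, ω₅ }, { ω₁, ω₂, ω₃ }, { ω₁, ω₂, ω₄ }, { ω₁, ω₂, ω₅ }, { ω₁, ω₃, ω₄ }, { ω₁, ω₃, ω₅ }, { ω₁, ω₄, ω₅ }, { ω₂, ω₃, ω₄ }, { ω₂, ω₃, ω₅ }, { ω₂, ω₄, ω₅ }, { ω₃, ω₄, ω₅ }, { ω₁, ω₂, ω₃, ω₄ }, { ω₁, ω₂, ω₃, ω₅ }, { ω₁, ω₂, ω₄, ω₅ }, { ω₁, ω₃, ω₄, ω₅ }, { ω₂, ω₃, ω₄, ω₅ }, X }

Derivation:
Seed the family with ℰ together with ∅ and X: { {  }, { ω₁, ω₃, ω₄ }, { ω₂, ω₃, ω₄ }, { ω₁, ω₂, ω₄, ω₅ }, X }.
Iteration 1. New:
  { ω₃ }  = { ω₁, ω₂, ω₄, ω₅ }ᶜ
  { ω₁, ω₅ }  = { ω₂, ω₃, ω₄ }ᶜ
  { ω₂, ω₅ }  = { ω₁, ω₃, ω₄ }ᶜ
  { ω₁, ω₂, ω₃, ω₄ }  = { ω₁, ω₃, ω₄ } ∪ { ω₂, ω₃, ω₄ }
Iteration 2 adds 6:
  { ω₅ }  = { ω₁, ω₂, ω₃, ω₄ }ᶜ
  { ω₁, ω₂, ω₅ }  = { ω₂, ω₅ } ∪ { ω₁, ω₅ }
  { ω₁, ω₃, ω₅ }  = { ω₃ } ∪ { ω₁, ω₅ }
  { ω₂, ω₃, ω₅ }  = { ω₂, ω₅ } ∪ { ω₃ }
  { ω₁, ω₃, ω₄, ω₅ }  = { ω₁, ω₃, ω₄ } ∪ { ω₁, ω₅ }
  { ω₂, ω₃, ω₄, ω₅ }  = { ω₂, ω₅ } ∪ { ω₂, ω₃, ω₄ }
Iteration 3 adds 7:
  { ω₁ }  = { ω₂, ω₃, ω₄, ω₅ }ᶜ
  { ω₂ }  = { ω₁, ω₃, ω₄, ω₅ }ᶜ
  { ω₁, ω₄ }  = { ω₂, ω₃, ω₅ }ᶜ
  { ω₂, ω₄ }  = { ω₁, ω₃, ω₅ }ᶜ
  { ω₃, ω₄ }  = { ω₁, ω₂, ω₅ }ᶜ
  { ω₃, ω₅ }  = { ω₃ } ∪ { ω₅ }
  { ω₁, ω₂, ω₃, ω₅ }  = { ω₃ } ∪ { ω₁, ω₂, ω₅ }
Iteration 4: +8 →
  { ω₄ }  = { ω₁, ω₂, ω₃, ω₅ }ᶜ
  { ω₁, ω₂ }  = { ω₂ } ∪ { ω₁ }
  { ω₁, ω₃ }  = { ω₃ } ∪ { ω₁ }
  { ω₂, ω₃ }  = { ω₂ } ∪ { ω₃ }
  { ω₁, ω₂, ω₄ }  = { ω₃, ω₅ }ᶜ
  { ω₁, ω₄, ω₅ }  = { ω₁, ω₄ } ∪ { ω₁, ω₅ }
  { ω₂, ω₄, ω₅ }  = { ω₂, ω₅ } ∪ { ω₂, ω₄ }
  { ω₃, ω₄, ω₅ }  = { ω₃, ω₄ } ∪ { ω₃, ω₅ }
Iteration 5 adds 2:
  { ω₄, ω₅ }  = { ω₅ } ∪ { ω₄ }
  { ω₁, ω₂, ω₃ }  = { ω₁, ω₂ } ∪ { ω₃ }
Iteration 6: stable.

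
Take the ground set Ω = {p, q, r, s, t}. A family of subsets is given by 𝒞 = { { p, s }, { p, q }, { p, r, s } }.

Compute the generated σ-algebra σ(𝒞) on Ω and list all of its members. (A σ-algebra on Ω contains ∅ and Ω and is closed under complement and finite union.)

Begin from { {}, { p, q }, { p, s }, { p, r, s }, Ω } (that is, 𝒞 plus ∅ and Ω).
Pass 1: +5 →
  { q, t }  = complement { p, r, s }
  { p, q, s }  = { p, s } ∪ { p, q }
  { q, r, t }  = complement { p, s }
  { r, s, t }  = complement { p, q }
  { p, q, r, s }  = { p, r, s } ∪ { p, q }
Pass 2 adds 7:
  { t }  = complement { p, q, r, s }
  { r, t }  = complement { p, q, s }
  { p, q, t }  = { q, t } ∪ { p, q }
  { p, q, r, t }  = { p, q } ∪ { q, r, t }
  { p, q, s, t }  = { q, t } ∪ { p, q, s }
  { p, r, s, t }  = { r, s, t } ∪ { p, r, s }
  { q, r, s, t }  = { q, t } ∪ { r, s, t }
Pass 3 adds 6:
  { p }  = complement { q, r, s, t }
  { q }  = complement { p, r, s, t }
  { r }  = complement { p, q, s, t }
  { s }  = complement { p, q, r, t }
  { r, s }  = complement { p, q, t }
  { p, s, t }  = { p, s } ∪ { t }
Pass 4: 9 new —
  { p, r }  = { r } ∪ { p }
  { p, t }  = { t } ∪ { p }
  { q, r }  = complement { p, s, t }
  { q, s }  = { q } ∪ { s }
  { s, t }  = { t } ∪ { s }
  { p, q, r }  = { p, q } ∪ { r }
  { p, r, t }  = { r, t } ∪ { p }
  { q, r, s }  = { r, s } ∪ { q }
  { q, s, t }  = { q, t } ∪ { s }
Pass 5: already closed under ᶜ and ∪.

σ(𝒞) = { {}, { p }, { q }, { r }, { s }, { t }, { p, q }, { p, r }, { p, s }, { p, t }, { q, r }, { q, s }, { q, t }, { r, s }, { r, t }, { s, t }, { p, q, r }, { p, q, s }, { p, q, t }, { p, r, s }, { p, r, t }, { p, s, t }, { q, r, s }, { q, r, t }, { q, s, t }, { r, s, t }, { p, q, r, s }, { p, q, r, t }, { p, q, s, t }, { p, r, s, t }, { q, r, s, t }, Ω }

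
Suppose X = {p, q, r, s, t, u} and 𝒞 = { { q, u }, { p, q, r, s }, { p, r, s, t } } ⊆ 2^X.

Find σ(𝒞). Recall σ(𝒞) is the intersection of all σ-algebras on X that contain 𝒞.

Seed the family with 𝒞 together with ∅ and X: { {}, { q, u }, { p, q, r, s }, { p, r, s, t }, X }.
Iteration 1: 3 new —
  { t, u }  = X∖{ p, q, r, s }
  { p, q, r, s, t }  = { p, r, s, t } ∪ { p, q, r, s }
  { p, q, r, s, u }  = { q, u } ∪ { p, q, r, s }
  [8 total]
Iteration 2 adds 4:
  { t }  = X∖{ p, q, r, s, u }
  { u }  = X∖{ p, q, r, s, t }
  { q, t, u }  = { q, u } ∪ { t, u }
  { p, r, s, t, u }  = { p, r, s, t } ∪ { t, u }
  [12 total]
Iteration 3 adds 2:
  { q }  = X∖{ p, r, s, t, u }
  { p, r, s }  = X∖{ q, t, u }
  [14 total]
Iteration 4 (2 new):
  { q, t }  = { q } ∪ { t }
  { p, r, s, u }  = { p, r, s } ∪ { u }
  [16 total]
After Iteration 5 the family is unchanged; done.

Therefore σ(𝒞) = { {}, { q }, { t }, { u }, { q, t }, { q, u }, { t, u }, { p, r, s }, { q, t, u }, { p, q, r, s }, { p, r, s, t }, { p, r, s, u }, { p, q, r, s, t }, { p, q, r, s, u }, { p, r, s, t, u }, X } (|σ(𝒞)| = 16).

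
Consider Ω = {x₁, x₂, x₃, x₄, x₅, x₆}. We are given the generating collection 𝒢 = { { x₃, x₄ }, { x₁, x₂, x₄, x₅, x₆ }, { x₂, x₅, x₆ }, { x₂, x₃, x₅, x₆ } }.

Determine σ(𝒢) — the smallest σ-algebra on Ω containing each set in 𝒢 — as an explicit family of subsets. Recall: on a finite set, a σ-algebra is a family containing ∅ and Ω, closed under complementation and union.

σ(𝒢) = { ∅, { x₁ }, { x₃ }, { x₄ }, { x₁, x₃ }, { x₁, x₄ }, { x₃, x₄ }, { x₁, x₃, x₄ }, { x₂, x₅, x₆ }, { x₁, x₂, x₅, x₆ }, { x₂, x₃, x₅, x₆ }, { x₂, x₄, x₅, x₆ }, { x₁, x₂, x₃, x₅, x₆ }, { x₁, x₂, x₄, x₅, x₆ }, { x₂, x₃, x₄, x₅, x₆ }, Ω }

Trace:
Initial family (6 sets): { ∅, { x₃, x₄ }, { x₂, x₅, x₆ }, { x₂, x₃, x₅, x₆ }, { x₁, x₂, x₄, x₅, x₆ }, Ω }.
Pass 1: 5 new —
  { x₃ }  = { x₁, x₂, x₄, x₅, x₆ }ᶜ
  { x₁, x₄ }  = { x₂, x₃, x₅, x₆ }ᶜ
  { x₁, x₃, x₄ }  = { x₂, x₅, x₆ }ᶜ
  { x₁, x₂, x₅, x₆ }  = { x₃, x₄ }ᶜ
  { x₂, x₃, x₄, x₅, x₆ }  = { x₃, x₄ } ∪ { x₂, x₅, x₆ }
  [11 total]
Pass 2 (2 new):
  { x₁ }  = { x₂, x₃, x₄, x₅, x₆ }ᶜ
  { x₁, x₂, x₃, x₅, x₆ }  = { x₃ } ∪ { x₁, x₂, x₅, x₆ }
  [13 total]
Pass 3 adds 2:
  { x₄ }  = { x₁, x₂, x₃, x₅, x₆ }ᶜ
  { x₁, x₃ }  = { x₃ } ∪ { x₁ }
  [15 total]
Pass 4: +1 →
  { x₂, x₄, x₅, x₆ }  = { x₁, x₃ }ᶜ
  [16 total]
After Pass 5 the family is unchanged; done.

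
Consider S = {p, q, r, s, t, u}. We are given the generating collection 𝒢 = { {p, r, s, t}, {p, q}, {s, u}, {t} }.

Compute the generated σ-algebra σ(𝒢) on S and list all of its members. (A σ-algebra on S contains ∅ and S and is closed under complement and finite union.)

Seed the family with 𝒢 together with ∅ and S: { ∅, {t}, {p, q}, {s, u}, {p, r, s, t}, S }.
Round 1 (9 new):
  {q, u}  = complement {p, r, s, t}
  {p, q, t}  = {p, q} ∪ {t}
  {s, t, u}  = {s, u} ∪ {t}
  {p, q, r, t}  = complement {s, u}
  {p, q, s, u}  = {p, q} ∪ {s, u}
  {r, s, t, u}  = complement {p, q}
  {p, q, r, s, t}  = {p, r, s, t} ∪ {p, q}
  {p, q, r, s, u}  = complement {t}
  {p, r, s, t, u}  = {p, r, s, t} ∪ {s, u}
Round 2 (13 new):
  {q}  = complement {p, r, s, t, u}
  {u}  = complement {p, q, r, s, t}
  {r, t}  = complement {p, q, s, u}
  {p, q, r}  = complement {s, t, u}
  {p, q, u}  = {p, q} ∪ {q, u}
  {q, s, u}  = {q, u} ∪ {s, u}
  {q, t, u}  = {q, u} ∪ {t}
  {r, s, u}  = complement {p, q, t}
  {p, q, t, u}  = {q, u} ∪ {p, q, t}
  {q, s, t, u}  = {q, u} ∪ {s, t, u}
  {p, q, r, t, u}  = {q, u} ∪ {p, q, r, t}
  {p, q, s, t, u}  = {p, q, s, u} ∪ {t}
  {q, r, s, t, u}  = {r, s, t, u} ∪ {q, u}
Round 3: 15 new —
  {p}  = complement {q, r, s, t, u}
  {r}  = complement {p, q, s, t, u}
  {s}  = complement {p, q, r, t, u}
  {p, r}  = complement {q, s, t, u}
  {q, t}  = {q} ∪ {t}
  {r, s}  = complement {p, q, t, u}
  {t, u}  = {u} ∪ {t}
  {p, r, s}  = complement {q, t, u}
  {p, r, t}  = complement {q, s, u}
  {q, r, t}  = {q} ∪ {r, t}
  {r, s, t}  = complement {p, q, u}
  {r, t, u}  = {r, t} ∪ {u}
  {p, q, r, u}  = {p, q, r} ∪ {q, u}
  {q, r, s, u}  = {q, s, u} ∪ {r, s, u}
  {q, r, t, u}  = {r, t} ∪ {q, u}
Round 4 adds 20:
  {p, s}  = complement {q, r, t, u}
  {p, t}  = complement {q, r, s, u}
  {p, u}  = {p} ∪ {u}
  {q, r}  = {q} ∪ {r}
  {q, s}  = {q} ∪ {s}
  {r, u}  = {r} ∪ {u}
  {s, t}  = complement {p, q, r, u}
  {p, q, s}  = complement {r, t, u}
  {p, r, u}  = {p, r} ∪ {u}
  {p, s, u}  = complement {q, r, t}
  {p, t, u}  = {p} ∪ {t, u}
  {q, r, s}  = {r, s} ∪ {q}
  {q, r, u}  = {q, u} ∪ {r}
  {q, s, t}  = {s} ∪ {q, t}
  {p, q, r, s}  = complement {t, u}
  {p, q, s, t}  = {p, q, t} ∪ {s}
  {p, r, s, u}  = complement {q, t}
  {p, r, t, u}  = {p, r, t} ∪ {t, u}
  {p, s, t, u}  = {s, t, u} ∪ {p}
  {q, r, s, t}  = {r, s} ∪ {q, t}
Round 5 (1 new):
  {p, s, t}  = complement {q, r, u}
After Round 6 the family is unchanged; done.

Hence σ(𝒢) has 64 members: { ∅, {p}, {q}, {r}, {s}, {t}, {u}, {p, q}, {p, r}, {p, s}, {p, t}, {p, u}, {q, r}, {q, s}, {q, t}, {q, u}, {r, s}, {r, t}, {r, u}, {s, t}, {s, u}, {t, u}, {p, q, r}, {p, q, s}, {p, q, t}, {p, q, u}, {p, r, s}, {p, r, t}, {p, r, u}, {p, s, t}, {p, s, u}, {p, t, u}, {q, r, s}, {q, r, t}, {q, r, u}, {q, s, t}, {q, s, u}, {q, t, u}, {r, s, t}, {r, s, u}, {r, t, u}, {s, t, u}, {p, q, r, s}, {p, q, r, t}, {p, q, r, u}, {p, q, s, t}, {p, q, s, u}, {p, q, t, u}, {p, r, s, t}, {p, r, s, u}, {p, r, t, u}, {p, s, t, u}, {q, r, s, t}, {q, r, s, u}, {q, r, t, u}, {q, s, t, u}, {r, s, t, u}, {p, q, r, s, t}, {p, q, r, s, u}, {p, q, r, t, u}, {p, q, s, t, u}, {p, r, s, t, u}, {q, r, s, t, u}, S }.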